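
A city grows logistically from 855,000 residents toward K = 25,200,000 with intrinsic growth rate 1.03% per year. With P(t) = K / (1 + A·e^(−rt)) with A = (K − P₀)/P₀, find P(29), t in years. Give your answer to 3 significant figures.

A = (25200000 − 855000)/855000 = 28.47368
P(29) = 25200000 / (1 + 28.47368·e^(−0.0103·29)) = 25200000 / (1 + 28.47368·0.741782)
= 25200000 / 22.12126 ≈ 1139175.42

≈ 1,140,000 residents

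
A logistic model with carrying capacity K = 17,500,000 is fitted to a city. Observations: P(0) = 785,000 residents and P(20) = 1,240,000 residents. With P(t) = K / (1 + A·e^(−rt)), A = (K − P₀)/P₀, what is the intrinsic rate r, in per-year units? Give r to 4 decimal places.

A = (17500000 − 785000)/785000 = 21.29299
1240000 = 17500000/(1 + 21.29299·e^(−r·20)) → e^(−20r) = (14.1129 − 1)/21.29299 = 0.615832
r = −ln(0.615832)/20 = 0.48478/20

r ≈ 0.0242 per year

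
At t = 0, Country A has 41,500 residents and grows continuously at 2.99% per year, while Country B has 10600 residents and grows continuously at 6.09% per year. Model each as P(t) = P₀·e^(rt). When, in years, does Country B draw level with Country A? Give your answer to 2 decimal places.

t ≈ 44.03 years

41500·e^(0.0299t) = 10600·e^(0.0609t)
41500/10600 = e^((0.0609 − 0.0299)t) → ln(3.91509) = 0.031·t
t = 1.36484 / 0.031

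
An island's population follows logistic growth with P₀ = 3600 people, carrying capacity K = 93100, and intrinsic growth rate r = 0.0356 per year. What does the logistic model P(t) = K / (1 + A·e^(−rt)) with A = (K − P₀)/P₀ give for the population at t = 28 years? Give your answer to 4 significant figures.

≈ 9,150 people

A = (93100 − 3600)/3600 = 24.86111
P(28) = 93100 / (1 + 24.86111·e^(−0.0356·28)) = 93100 / (1 + 24.86111·0.369059)
= 93100 / 10.17521 ≈ 9149.69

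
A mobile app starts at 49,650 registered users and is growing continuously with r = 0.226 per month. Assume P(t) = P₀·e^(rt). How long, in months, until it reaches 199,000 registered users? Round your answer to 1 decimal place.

t ≈ 6.1 months

199000 = 49650 · e^(0.226·t)
t = ln(199000/49650) / 0.226 = ln(4.00806) / 0.226 = 1.38831 / 0.226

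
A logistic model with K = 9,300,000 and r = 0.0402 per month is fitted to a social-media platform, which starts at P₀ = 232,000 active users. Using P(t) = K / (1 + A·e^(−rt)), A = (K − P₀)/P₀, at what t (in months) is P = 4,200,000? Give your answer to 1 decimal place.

t ≈ 86.4 months

A = (9300000 − 232000)/232000 = 39.08621
4200000 = 9300000/(1 + 39.08621·e^(−0.0402t)) → 1 + 39.08621·e^(−0.0402t) = 2.21429
e^(−0.0402t) = 0.031067 → t = ln(32.18864)/0.0402 = 3.47161/0.0402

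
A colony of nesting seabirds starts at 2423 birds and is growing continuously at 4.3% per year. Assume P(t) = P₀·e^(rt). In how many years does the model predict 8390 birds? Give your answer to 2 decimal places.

t ≈ 28.88 years

8390 = 2423 · e^(0.043·t)
t = ln(8390/2423) / 0.043 = ln(3.46265) / 0.043 = 1.24203 / 0.043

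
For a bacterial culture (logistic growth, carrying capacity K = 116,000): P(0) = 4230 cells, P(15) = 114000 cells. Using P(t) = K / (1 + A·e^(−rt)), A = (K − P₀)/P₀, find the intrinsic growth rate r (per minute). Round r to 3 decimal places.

A = (116000 − 4230)/4230 = 26.42317
114000 = 116000/(1 + 26.42317·e^(−r·15)) → e^(−15r) = (1.01754 − 1)/26.42317 = 0.000664
r = −ln(0.000664)/15 = 7.31729/15

r ≈ 0.488 per minute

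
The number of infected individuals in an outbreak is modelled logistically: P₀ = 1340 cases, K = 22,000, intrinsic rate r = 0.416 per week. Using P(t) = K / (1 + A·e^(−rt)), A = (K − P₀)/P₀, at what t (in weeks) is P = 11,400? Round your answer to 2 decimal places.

t ≈ 6.75 weeks

A = (22000 − 1340)/1340 = 15.41791
11400 = 22000/(1 + 15.41791·e^(−0.416t)) → 1 + 15.41791·e^(−0.416t) = 1.92982
e^(−0.416t) = 0.060308 → t = ln(16.58153)/0.416 = 2.80829/0.416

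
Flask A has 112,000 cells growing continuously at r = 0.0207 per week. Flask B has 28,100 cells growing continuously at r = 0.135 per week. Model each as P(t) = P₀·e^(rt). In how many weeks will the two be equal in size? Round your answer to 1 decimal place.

112000·e^(0.0207t) = 28100·e^(0.135t)
112000/28100 = e^((0.135 − 0.0207)t) → ln(3.98577) = 0.1143·t
t = 1.38273 / 0.1143

t ≈ 12.1 weeks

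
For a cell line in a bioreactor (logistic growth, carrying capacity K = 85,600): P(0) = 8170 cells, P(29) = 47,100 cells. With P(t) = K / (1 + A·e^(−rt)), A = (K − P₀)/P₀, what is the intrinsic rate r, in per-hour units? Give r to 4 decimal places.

r ≈ 0.0845 per hour

A = (85600 − 8170)/8170 = 9.47736
47100 = 85600/(1 + 9.47736·e^(−r·29)) → e^(−29r) = (1.81741 − 1)/9.47736 = 0.086249
r = −ln(0.086249)/29 = 2.45052/29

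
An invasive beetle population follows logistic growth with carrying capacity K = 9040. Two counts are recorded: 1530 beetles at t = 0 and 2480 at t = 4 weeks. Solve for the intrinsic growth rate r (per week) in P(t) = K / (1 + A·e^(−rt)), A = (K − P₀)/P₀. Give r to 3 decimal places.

r ≈ 0.155 per week

A = (9040 − 1530)/1530 = 4.9085
2480 = 9040/(1 + 4.9085·e^(−r·4)) → e^(−4r) = (3.64516 − 1)/4.9085 = 0.538894
r = −ln(0.538894)/4 = 0.61824/4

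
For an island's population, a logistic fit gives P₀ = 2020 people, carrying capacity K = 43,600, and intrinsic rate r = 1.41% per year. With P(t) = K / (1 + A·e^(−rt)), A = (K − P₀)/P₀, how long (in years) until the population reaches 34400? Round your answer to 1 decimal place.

A = (43600 − 2020)/2020 = 20.58416
34400 = 43600/(1 + 20.58416·e^(−0.0141t)) → 1 + 20.58416·e^(−0.0141t) = 1.26744
e^(−0.0141t) = 0.012993 → t = ln(76.96685)/0.0141 = 4.34337/0.0141

t ≈ 308.0 years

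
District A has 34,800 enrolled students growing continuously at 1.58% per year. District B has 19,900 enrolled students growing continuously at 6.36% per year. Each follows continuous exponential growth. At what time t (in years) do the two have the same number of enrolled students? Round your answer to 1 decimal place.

34800·e^(0.0158t) = 19900·e^(0.0636t)
34800/19900 = e^((0.0636 − 0.0158)t) → ln(1.74874) = 0.0478·t
t = 0.5589 / 0.0478

t ≈ 11.7 years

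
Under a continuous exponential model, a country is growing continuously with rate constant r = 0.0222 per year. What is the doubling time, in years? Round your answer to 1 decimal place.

doubling time ≈ 31.2 years

doubling time = ln(2) / |r| = 0.69315 / 0.0222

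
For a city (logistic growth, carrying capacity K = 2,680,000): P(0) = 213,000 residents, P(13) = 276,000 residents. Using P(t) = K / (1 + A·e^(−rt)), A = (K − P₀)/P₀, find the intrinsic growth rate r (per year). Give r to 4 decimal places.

r ≈ 0.0219 per year

A = (2680000 − 213000)/213000 = 11.58216
276000 = 2680000/(1 + 11.58216·e^(−r·13)) → e^(−13r) = (9.71014 − 1)/11.58216 = 0.752031
r = −ln(0.752031)/13 = 0.28498/13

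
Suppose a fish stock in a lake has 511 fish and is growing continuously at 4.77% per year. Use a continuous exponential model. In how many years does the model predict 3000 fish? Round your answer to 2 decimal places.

3000 = 511 · e^(0.0477·t)
t = ln(3000/511) / 0.0477 = ln(5.87084) / 0.0477 = 1.77 / 0.0477

t ≈ 37.11 years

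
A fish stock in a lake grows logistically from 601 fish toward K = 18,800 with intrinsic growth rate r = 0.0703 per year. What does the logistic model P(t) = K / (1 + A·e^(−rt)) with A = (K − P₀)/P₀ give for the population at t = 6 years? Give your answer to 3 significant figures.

A = (18800 − 601)/601 = 30.2812
P(6) = 18800 / (1 + 30.2812·e^(−0.0703·6)) = 18800 / (1 + 30.2812·0.655865)
= 18800 / 20.86038 ≈ 901.23

≈ 901 fish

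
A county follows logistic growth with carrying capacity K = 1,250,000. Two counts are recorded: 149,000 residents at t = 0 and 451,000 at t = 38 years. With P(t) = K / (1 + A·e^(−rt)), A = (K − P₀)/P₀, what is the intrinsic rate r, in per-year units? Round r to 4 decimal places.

r ≈ 0.0376 per year

A = (1250000 − 149000)/149000 = 7.38926
451000 = 1250000/(1 + 7.38926·e^(−r·38)) → e^(−38r) = (2.77162 − 1)/7.38926 = 0.239756
r = −ln(0.239756)/38 = 1.42813/38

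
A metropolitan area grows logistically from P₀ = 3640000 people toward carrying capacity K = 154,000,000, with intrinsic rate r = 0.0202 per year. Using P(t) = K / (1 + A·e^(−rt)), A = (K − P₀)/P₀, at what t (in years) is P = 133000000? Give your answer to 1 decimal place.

A = (154000000 − 3640000)/3640000 = 41.30769
133000000 = 154000000/(1 + 41.30769·e^(−0.0202t)) → 1 + 41.30769·e^(−0.0202t) = 1.15789
e^(−0.0202t) = 0.003822 → t = ln(261.61538)/0.0202 = 5.56688/0.0202

t ≈ 275.6 years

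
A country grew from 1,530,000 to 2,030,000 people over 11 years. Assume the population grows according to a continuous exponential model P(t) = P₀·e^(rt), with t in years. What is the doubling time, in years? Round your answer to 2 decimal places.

doubling time ≈ 26.96 years

r = ln(2030000/1530000) / 11 = ln(1.3268) / 11 ≈ 0.025706 per year
doubling time = ln 2 / |r| = 0.69315 / 0.025706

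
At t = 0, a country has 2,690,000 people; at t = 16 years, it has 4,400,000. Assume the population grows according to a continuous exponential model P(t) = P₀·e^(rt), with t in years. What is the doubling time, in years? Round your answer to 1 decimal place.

doubling time ≈ 22.5 years

r = ln(4400000/2690000) / 16 = ln(1.63569) / 16 ≈ 0.030754 per year
doubling time = ln 2 / |r| = 0.69315 / 0.030754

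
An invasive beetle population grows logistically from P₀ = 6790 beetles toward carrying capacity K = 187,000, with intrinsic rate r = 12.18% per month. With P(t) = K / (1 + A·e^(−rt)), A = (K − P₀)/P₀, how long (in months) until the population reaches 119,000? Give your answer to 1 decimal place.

A = (187000 − 6790)/6790 = 26.5405
119000 = 187000/(1 + 26.5405·e^(−0.1218t)) → 1 + 26.5405·e^(−0.1218t) = 1.57143
e^(−0.1218t) = 0.02153 → t = ln(46.44588)/0.1218 = 3.83829/0.1218

t ≈ 31.5 months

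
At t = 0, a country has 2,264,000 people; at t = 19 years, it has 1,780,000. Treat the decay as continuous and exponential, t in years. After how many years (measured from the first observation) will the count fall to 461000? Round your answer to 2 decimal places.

t ≈ 125.72 years

r = ln(1780000/2264000) / 19 ≈ -0.012659 per year
t = ln(461000/2264000) / r = -1.59149 / -0.012659 ≈ 125.721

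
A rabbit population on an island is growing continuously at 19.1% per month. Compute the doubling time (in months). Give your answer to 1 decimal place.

doubling time = ln(2) / |r| = 0.69315 / 0.191

doubling time ≈ 3.6 months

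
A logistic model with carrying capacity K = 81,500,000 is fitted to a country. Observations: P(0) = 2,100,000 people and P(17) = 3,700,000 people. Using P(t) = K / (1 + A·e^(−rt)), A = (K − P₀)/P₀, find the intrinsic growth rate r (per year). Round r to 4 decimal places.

A = (81500000 − 2100000)/2100000 = 37.80952
3700000 = 81500000/(1 + 37.80952·e^(−r·17)) → e^(−17r) = (22.02703 − 1)/37.80952 = 0.55613
r = −ln(0.55613)/17 = 0.58675/17

r ≈ 0.0345 per year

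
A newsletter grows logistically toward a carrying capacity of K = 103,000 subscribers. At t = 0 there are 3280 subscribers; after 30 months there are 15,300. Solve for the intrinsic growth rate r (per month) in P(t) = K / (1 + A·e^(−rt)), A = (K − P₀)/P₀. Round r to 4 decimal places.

A = (103000 − 3280)/3280 = 30.40244
15300 = 103000/(1 + 30.40244·e^(−r·30)) → e^(−30r) = (6.73203 − 1)/30.40244 = 0.188538
r = −ln(0.188538)/30 = 1.66845/30

r ≈ 0.0556 per month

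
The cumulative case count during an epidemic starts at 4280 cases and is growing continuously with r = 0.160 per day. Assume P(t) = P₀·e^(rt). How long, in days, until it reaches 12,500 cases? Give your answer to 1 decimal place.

12500 = 4280 · e^(0.16·t)
t = ln(12500/4280) / 0.16 = ln(2.92056) / 0.16 = 1.07178 / 0.16

t ≈ 6.7 days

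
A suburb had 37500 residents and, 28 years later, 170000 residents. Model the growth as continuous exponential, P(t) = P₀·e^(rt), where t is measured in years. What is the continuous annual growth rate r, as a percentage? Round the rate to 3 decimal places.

r ≈ 5.398% per year

170000 = 37500 · e^(r·28)
e^(28r) = 170000/37500 = 4.53333
r = ln(4.53333) / 28 = 1.51146 / 28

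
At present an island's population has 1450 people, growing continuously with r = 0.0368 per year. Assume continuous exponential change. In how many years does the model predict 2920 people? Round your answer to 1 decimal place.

t ≈ 19.0 years

2920 = 1450 · e^(0.0368·t)
t = ln(2920/1450) / 0.0368 = ln(2.01379) / 0.0368 = 0.70002 / 0.0368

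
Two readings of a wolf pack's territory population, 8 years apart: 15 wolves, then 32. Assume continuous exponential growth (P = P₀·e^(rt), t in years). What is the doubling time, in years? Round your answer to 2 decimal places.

doubling time ≈ 7.32 years

r = ln(32/15) / 8 = ln(2.13333) / 8 ≈ 0.094711 per year
doubling time = ln 2 / |r| = 0.69315 / 0.094711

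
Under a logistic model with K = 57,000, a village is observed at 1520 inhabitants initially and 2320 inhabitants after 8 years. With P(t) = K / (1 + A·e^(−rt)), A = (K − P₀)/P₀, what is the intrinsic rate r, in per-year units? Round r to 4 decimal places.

A = (57000 − 1520)/1520 = 36.5
2320 = 57000/(1 + 36.5·e^(−r·8)) → e^(−8r) = (24.56897 − 1)/36.5 = 0.645725
r = −ln(0.645725)/8 = 0.43738/8

r ≈ 0.0547 per year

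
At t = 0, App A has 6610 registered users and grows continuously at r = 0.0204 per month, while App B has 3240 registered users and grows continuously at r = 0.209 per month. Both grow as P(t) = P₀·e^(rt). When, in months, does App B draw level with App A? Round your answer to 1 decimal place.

6610·e^(0.0204t) = 3240·e^(0.209t)
6610/3240 = e^((0.209 − 0.0204)t) → ln(2.04012) = 0.1886·t
t = 0.71301 / 0.1886

t ≈ 3.8 months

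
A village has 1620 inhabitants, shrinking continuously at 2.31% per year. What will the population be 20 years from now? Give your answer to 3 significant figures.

≈ 1,020 inhabitants

P(20) = 1620 · e^(-0.0231·20) = 1620 · e^(-0.462)
= 1620 · 0.63002 ≈ 1020.64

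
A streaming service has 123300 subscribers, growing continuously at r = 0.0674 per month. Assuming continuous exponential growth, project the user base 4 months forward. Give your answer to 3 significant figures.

≈ 161,000 subscribers

P(4) = 123300 · e^(0.0674·4) = 123300 · e^(0.2696)
= 123300 · 1.30944 ≈ 161454.02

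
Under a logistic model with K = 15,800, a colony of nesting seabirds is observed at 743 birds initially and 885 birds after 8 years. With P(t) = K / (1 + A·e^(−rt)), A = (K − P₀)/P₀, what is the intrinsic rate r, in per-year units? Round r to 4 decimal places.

A = (15800 − 743)/743 = 20.26514
885 = 15800/(1 + 20.26514·e^(−r·8)) → e^(−8r) = (17.85311 − 1)/20.26514 = 0.83163
r = −ln(0.83163)/8 = 0.18437/8

r ≈ 0.0230 per year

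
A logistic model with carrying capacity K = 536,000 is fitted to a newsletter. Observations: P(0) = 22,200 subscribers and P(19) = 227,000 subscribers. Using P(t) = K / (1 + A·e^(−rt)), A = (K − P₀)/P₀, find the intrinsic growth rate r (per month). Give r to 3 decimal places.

A = (536000 − 22200)/22200 = 23.14414
227000 = 536000/(1 + 23.14414·e^(−r·19)) → e^(−19r) = (2.36123 − 1)/23.14414 = 0.058815
r = −ln(0.058815)/19 = 2.83335/19

r ≈ 0.149 per month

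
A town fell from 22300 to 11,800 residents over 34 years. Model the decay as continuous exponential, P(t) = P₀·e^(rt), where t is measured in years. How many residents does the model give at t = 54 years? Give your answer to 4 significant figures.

r = ln(11800/22300) / 34 ≈ -0.01872 per year
P(54) = 22300 · e^(-0.01872·54) = 22300 · 0.36389 ≈ 8114.85

≈ 8,115 residents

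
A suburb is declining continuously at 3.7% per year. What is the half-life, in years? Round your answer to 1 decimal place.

half-life ≈ 18.7 years

half-life = ln(2) / |r| = 0.69315 / 0.037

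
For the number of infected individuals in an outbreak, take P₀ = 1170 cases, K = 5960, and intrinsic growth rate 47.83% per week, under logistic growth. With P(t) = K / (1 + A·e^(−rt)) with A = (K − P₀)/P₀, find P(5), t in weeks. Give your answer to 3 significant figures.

≈ 4,340 cases

A = (5960 − 1170)/1170 = 4.09402
P(5) = 5960 / (1 + 4.09402·e^(−0.4783·5)) = 5960 / (1 + 4.09402·0.091492)
= 5960 / 1.37457 ≈ 4335.9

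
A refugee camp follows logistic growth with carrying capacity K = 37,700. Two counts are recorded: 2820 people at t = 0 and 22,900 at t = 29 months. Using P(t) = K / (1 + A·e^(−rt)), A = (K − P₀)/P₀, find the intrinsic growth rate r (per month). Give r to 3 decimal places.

r ≈ 0.102 per month

A = (37700 − 2820)/2820 = 12.36879
22900 = 37700/(1 + 12.36879·e^(−r·29)) → e^(−29r) = (1.64629 − 1)/12.36879 = 0.052252
r = −ln(0.052252)/29 = 2.95169/29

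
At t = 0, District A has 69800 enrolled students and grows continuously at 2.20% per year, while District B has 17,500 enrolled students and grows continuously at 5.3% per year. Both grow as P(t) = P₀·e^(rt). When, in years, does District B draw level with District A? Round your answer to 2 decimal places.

69800·e^(0.022t) = 17500·e^(0.053t)
69800/17500 = e^((0.053 − 0.022)t) → ln(3.98857) = 0.031·t
t = 1.38343 / 0.031

t ≈ 44.63 years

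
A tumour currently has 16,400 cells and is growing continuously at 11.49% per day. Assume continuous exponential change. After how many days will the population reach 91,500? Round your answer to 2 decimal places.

91500 = 16400 · e^(0.1149·t)
t = ln(91500/16400) / 0.1149 = ln(5.57927) / 0.1149 = 1.71906 / 0.1149

t ≈ 14.96 days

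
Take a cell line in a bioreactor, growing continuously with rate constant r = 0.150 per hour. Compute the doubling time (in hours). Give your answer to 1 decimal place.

doubling time = ln(2) / |r| = 0.69315 / 0.15

doubling time ≈ 4.6 hours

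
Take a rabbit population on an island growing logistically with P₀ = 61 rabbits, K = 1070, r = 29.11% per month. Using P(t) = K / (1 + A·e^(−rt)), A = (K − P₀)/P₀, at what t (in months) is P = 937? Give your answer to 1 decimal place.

A = (1070 − 61)/61 = 16.54098
937 = 1070/(1 + 16.54098·e^(−0.2911t)) → 1 + 16.54098·e^(−0.2911t) = 1.14194
e^(−0.2911t) = 0.008581 → t = ln(116.5331)/0.2911 = 4.75818/0.2911

t ≈ 16.3 months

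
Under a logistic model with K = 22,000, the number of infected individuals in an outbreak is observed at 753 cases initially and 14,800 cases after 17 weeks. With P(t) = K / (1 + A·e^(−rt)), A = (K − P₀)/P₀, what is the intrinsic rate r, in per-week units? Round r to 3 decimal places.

A = (22000 − 753)/753 = 28.21647
14800 = 22000/(1 + 28.21647·e^(−r·17)) → e^(−17r) = (1.48649 − 1)/28.21647 = 0.017241
r = −ln(0.017241)/17 = 4.06045/17

r ≈ 0.239 per week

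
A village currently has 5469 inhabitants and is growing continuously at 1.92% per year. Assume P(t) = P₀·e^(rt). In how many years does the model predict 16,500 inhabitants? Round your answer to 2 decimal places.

16500 = 5469 · e^(0.0192·t)
t = ln(16500/5469) / 0.0192 = ln(3.017) / 0.0192 = 1.10426 / 0.0192

t ≈ 57.51 years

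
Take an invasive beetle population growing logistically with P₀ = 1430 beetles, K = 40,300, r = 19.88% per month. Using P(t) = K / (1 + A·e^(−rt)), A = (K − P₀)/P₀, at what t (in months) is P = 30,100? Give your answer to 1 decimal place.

t ≈ 22.1 months

A = (40300 − 1430)/1430 = 27.18182
30100 = 40300/(1 + 27.18182·e^(−0.1988t)) → 1 + 27.18182·e^(−0.1988t) = 1.33887
e^(−0.1988t) = 0.012467 → t = ln(80.21301)/0.1988 = 4.38469/0.1988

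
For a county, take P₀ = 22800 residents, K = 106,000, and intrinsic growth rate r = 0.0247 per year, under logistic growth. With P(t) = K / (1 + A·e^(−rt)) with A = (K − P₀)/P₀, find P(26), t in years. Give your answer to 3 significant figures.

≈ 36,300 residents

A = (106000 − 22800)/22800 = 3.64912
P(26) = 106000 / (1 + 3.64912·e^(−0.0247·26)) = 106000 / (1 + 3.64912·0.526134)
= 106000 / 2.91993 ≈ 36302.29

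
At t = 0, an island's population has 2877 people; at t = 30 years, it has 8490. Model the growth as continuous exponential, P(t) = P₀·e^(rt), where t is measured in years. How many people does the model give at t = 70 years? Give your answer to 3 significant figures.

≈ 35,900 people

r = ln(8490/2877) / 30 ≈ 0.036071 per year
P(70) = 2877 · e^(0.036071·70) = 2877 · 12.49084 ≈ 35936.14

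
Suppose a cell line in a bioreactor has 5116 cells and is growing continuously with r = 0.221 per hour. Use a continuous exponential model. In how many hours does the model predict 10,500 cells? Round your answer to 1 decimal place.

t ≈ 3.3 hours

10500 = 5116 · e^(0.221·t)
t = ln(10500/5116) / 0.221 = ln(2.05238) / 0.221 = 0.719 / 0.221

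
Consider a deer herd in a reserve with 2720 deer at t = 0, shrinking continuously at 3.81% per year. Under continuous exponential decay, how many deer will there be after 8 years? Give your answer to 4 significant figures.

P(8) = 2720 · e^(-0.0381·8) = 2720 · e^(-0.3048)
= 2720 · 0.73727 ≈ 2005.38

≈ 2,005 deer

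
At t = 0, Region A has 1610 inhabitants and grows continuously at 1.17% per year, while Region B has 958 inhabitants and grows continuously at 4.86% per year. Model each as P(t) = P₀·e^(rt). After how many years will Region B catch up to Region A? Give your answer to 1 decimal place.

1610·e^(0.0117t) = 958·e^(0.0486t)
1610/958 = e^((0.0486 − 0.0117)t) → ln(1.68058) = 0.0369·t
t = 0.51914 / 0.0369

t ≈ 14.1 years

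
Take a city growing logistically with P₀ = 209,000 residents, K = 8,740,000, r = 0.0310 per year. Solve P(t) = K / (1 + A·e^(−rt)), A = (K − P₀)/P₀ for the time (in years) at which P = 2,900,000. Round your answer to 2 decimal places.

t ≈ 97.07 years

A = (8740000 − 209000)/209000 = 40.81818
2900000 = 8740000/(1 + 40.81818·e^(−0.031t)) → 1 + 40.81818·e^(−0.031t) = 3.01379
e^(−0.031t) = 0.049336 → t = ln(20.2693)/0.031 = 3.00911/0.031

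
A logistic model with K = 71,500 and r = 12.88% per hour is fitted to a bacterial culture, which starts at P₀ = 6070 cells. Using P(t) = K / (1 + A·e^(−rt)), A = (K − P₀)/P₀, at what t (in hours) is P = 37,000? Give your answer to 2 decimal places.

A = (71500 − 6070)/6070 = 10.77924
37000 = 71500/(1 + 10.77924·e^(−0.1288t)) → 1 + 10.77924·e^(−0.1288t) = 1.93243
e^(−0.1288t) = 0.086503 → t = ln(11.56035)/0.1288 = 2.44758/0.1288

t ≈ 19.00 hours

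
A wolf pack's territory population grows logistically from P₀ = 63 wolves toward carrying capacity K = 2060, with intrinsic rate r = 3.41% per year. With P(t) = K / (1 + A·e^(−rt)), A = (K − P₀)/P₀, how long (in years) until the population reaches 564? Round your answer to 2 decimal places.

t ≈ 72.75 years

A = (2060 − 63)/63 = 31.69841
564 = 2060/(1 + 31.69841·e^(−0.0341t)) → 1 + 31.69841·e^(−0.0341t) = 3.65248
e^(−0.0341t) = 0.083679 → t = ln(11.95047)/0.0341 = 2.48077/0.0341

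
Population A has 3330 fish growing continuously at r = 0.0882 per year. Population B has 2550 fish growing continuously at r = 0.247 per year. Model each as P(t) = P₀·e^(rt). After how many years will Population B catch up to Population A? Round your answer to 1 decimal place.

3330·e^(0.0882t) = 2550·e^(0.247t)
3330/2550 = e^((0.247 − 0.0882)t) → ln(1.30588) = 0.1588·t
t = 0.26688 / 0.1588

t ≈ 1.7 years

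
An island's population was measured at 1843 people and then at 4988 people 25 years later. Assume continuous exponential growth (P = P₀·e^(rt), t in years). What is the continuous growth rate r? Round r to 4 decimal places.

r ≈ 0.0398 per year

4988 = 1843 · e^(r·25)
e^(25r) = 4988/1843 = 2.70646
r = ln(2.70646) / 25 = 0.99564 / 25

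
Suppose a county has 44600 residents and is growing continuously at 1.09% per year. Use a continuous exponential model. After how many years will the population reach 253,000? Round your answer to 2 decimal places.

253000 = 44600 · e^(0.0109·t)
t = ln(253000/44600) / 0.0109 = ln(5.67265) / 0.0109 = 1.73566 / 0.0109

t ≈ 159.23 years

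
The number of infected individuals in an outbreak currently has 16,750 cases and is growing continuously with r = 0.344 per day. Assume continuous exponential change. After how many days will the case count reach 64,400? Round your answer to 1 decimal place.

t ≈ 3.9 days

64400 = 16750 · e^(0.344·t)
t = ln(64400/16750) / 0.344 = ln(3.84478) / 0.344 = 1.34672 / 0.344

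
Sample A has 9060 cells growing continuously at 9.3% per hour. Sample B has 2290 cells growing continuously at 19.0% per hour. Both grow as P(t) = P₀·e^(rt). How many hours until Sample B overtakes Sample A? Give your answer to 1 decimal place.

9060·e^(0.093t) = 2290·e^(0.19t)
9060/2290 = e^((0.19 − 0.093)t) → ln(3.95633) = 0.097·t
t = 1.37532 / 0.097

t ≈ 14.2 hours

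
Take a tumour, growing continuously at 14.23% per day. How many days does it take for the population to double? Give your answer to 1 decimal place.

doubling time = ln(2) / |r| = 0.69315 / 0.1423

doubling time ≈ 4.9 days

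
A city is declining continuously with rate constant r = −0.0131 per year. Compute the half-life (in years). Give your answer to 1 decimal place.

half-life ≈ 52.9 years

half-life = ln(2) / |r| = 0.69315 / 0.0131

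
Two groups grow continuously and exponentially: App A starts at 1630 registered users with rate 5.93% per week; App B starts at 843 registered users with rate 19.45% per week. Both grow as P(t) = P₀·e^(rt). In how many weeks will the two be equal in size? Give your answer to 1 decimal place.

t ≈ 4.9 weeks

1630·e^(0.0593t) = 843·e^(0.1945t)
1630/843 = e^((0.1945 − 0.0593)t) → ln(1.93357) = 0.1352·t
t = 0.65937 / 0.1352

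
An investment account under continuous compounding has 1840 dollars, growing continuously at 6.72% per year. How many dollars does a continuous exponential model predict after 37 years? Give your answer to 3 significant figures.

≈ 22,100 dollars

P(37) = 1840 · e^(0.0672·37) = 1840 · e^(2.4864)
= 1840 · 12.01793 ≈ 22113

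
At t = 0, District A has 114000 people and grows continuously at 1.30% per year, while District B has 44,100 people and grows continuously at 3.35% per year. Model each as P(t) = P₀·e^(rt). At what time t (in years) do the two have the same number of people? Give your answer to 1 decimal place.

114000·e^(0.013t) = 44100·e^(0.0335t)
114000/44100 = e^((0.0335 − 0.013)t) → ln(2.58503) = 0.0205·t
t = 0.94974 / 0.0205

t ≈ 46.3 years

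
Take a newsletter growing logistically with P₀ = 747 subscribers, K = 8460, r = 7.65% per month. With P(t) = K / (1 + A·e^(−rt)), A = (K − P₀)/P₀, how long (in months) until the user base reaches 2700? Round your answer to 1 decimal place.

t ≈ 20.6 months

A = (8460 − 747)/747 = 10.3253
2700 = 8460/(1 + 10.3253·e^(−0.0765t)) → 1 + 10.3253·e^(−0.0765t) = 3.13333
e^(−0.0765t) = 0.206612 → t = ln(4.83998)/0.0765 = 1.57691/0.0765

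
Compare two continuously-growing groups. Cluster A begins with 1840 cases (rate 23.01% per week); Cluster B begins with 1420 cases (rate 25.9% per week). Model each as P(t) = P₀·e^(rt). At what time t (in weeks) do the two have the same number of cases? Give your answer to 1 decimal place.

1840·e^(0.2301t) = 1420·e^(0.259t)
1840/1420 = e^((0.259 − 0.2301)t) → ln(1.29577) = 0.0289·t
t = 0.25911 / 0.0289

t ≈ 9.0 weeks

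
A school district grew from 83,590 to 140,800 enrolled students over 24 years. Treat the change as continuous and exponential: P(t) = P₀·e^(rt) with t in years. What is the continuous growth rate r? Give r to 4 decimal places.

140800 = 83590 · e^(r·24)
e^(24r) = 140800/83590 = 1.68441
r = ln(1.68441) / 24 = 0.52142 / 24

r ≈ 0.0217 per year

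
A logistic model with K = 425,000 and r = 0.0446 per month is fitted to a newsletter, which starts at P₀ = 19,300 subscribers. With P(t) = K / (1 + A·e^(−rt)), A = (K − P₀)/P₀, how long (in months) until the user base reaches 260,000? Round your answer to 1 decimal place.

A = (425000 − 19300)/19300 = 21.02073
260000 = 425000/(1 + 21.02073·e^(−0.0446t)) → 1 + 21.02073·e^(−0.0446t) = 1.63462
e^(−0.0446t) = 0.03019 → t = ln(33.12357)/0.0446 = 3.50025/0.0446

t ≈ 78.5 months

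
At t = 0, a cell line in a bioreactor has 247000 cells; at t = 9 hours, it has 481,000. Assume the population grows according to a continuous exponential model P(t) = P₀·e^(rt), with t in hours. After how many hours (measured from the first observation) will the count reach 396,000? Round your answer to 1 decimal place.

r = ln(481000/247000) / 9 ≈ 0.074053 per hour
t = ln(396000/247000) / r = 0.47203 / 0.074053 ≈ 6.374

t ≈ 6.4 hours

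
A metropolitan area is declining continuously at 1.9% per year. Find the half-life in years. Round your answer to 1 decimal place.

half-life = ln(2) / |r| = 0.69315 / 0.019

half-life ≈ 36.5 years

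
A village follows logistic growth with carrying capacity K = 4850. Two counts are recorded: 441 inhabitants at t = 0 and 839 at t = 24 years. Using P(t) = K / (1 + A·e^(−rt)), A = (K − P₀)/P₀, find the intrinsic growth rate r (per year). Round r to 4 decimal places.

A = (4850 − 441)/441 = 9.99773
839 = 4850/(1 + 9.99773·e^(−r·24)) → e^(−24r) = (5.78069 − 1)/9.99773 = 0.478178
r = −ln(0.478178)/24 = 0.73777/24

r ≈ 0.0307 per year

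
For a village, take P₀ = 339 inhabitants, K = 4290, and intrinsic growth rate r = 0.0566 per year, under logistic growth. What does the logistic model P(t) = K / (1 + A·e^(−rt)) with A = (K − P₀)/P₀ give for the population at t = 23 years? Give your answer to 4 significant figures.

≈ 1,029 inhabitants

A = (4290 − 339)/339 = 11.65487
P(23) = 4290 / (1 + 11.65487·e^(−0.0566·23)) = 4290 / (1 + 11.65487·0.272042)
= 4290 / 4.17061 ≈ 1028.63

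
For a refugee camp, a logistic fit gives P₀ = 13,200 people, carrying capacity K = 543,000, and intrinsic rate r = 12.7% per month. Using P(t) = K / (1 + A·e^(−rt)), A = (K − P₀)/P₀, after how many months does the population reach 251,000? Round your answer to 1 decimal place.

t ≈ 27.9 months

A = (543000 − 13200)/13200 = 40.13636
251000 = 543000/(1 + 40.13636·e^(−0.127t)) → 1 + 40.13636·e^(−0.127t) = 2.16335
e^(−0.127t) = 0.028985 → t = ln(34.50078)/0.127 = 3.54098/0.127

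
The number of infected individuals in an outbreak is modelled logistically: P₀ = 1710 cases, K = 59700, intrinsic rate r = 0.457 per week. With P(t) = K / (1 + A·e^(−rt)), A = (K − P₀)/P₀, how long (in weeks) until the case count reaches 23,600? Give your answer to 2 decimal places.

t ≈ 6.78 weeks

A = (59700 − 1710)/1710 = 33.91228
23600 = 59700/(1 + 33.91228·e^(−0.457t)) → 1 + 33.91228·e^(−0.457t) = 2.52966
e^(−0.457t) = 0.045106 → t = ln(22.1698)/0.457 = 3.09873/0.457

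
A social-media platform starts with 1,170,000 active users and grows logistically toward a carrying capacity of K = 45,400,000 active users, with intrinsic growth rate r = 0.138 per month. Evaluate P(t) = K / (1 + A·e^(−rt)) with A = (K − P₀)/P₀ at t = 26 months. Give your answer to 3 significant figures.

≈ 22,200,000 active users

A = (45400000 − 1170000)/1170000 = 37.80342
P(26) = 45400000 / (1 + 37.80342·e^(−0.138·26)) = 45400000 / (1 + 37.80342·0.027654)
= 45400000 / 2.0454 ≈ 22196147.95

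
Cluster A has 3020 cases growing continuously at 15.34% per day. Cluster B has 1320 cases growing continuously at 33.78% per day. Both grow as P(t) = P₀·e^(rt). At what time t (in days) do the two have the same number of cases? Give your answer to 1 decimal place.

t ≈ 4.5 days

3020·e^(0.1534t) = 1320·e^(0.3378t)
3020/1320 = e^((0.3378 − 0.1534)t) → ln(2.28788) = 0.1844·t
t = 0.82763 / 0.1844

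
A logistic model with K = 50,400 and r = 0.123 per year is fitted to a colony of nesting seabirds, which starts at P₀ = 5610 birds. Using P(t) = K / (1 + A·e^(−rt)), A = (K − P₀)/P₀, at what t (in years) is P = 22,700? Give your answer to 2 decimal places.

A = (50400 − 5610)/5610 = 7.98396
22700 = 50400/(1 + 7.98396·e^(−0.123t)) → 1 + 7.98396·e^(−0.123t) = 2.22026
e^(−0.123t) = 0.15284 → t = ln(6.54281)/0.123 = 1.87837/0.123

t ≈ 15.27 years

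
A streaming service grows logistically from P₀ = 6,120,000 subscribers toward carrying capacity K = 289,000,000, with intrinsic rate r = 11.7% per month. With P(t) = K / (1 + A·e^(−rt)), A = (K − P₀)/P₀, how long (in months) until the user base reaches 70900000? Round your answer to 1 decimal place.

A = (289000000 − 6120000)/6120000 = 46.22222
70900000 = 289000000/(1 + 46.22222·e^(−0.117t)) → 1 + 46.22222·e^(−0.117t) = 4.07616
e^(−0.117t) = 0.066552 → t = ln(15.02593)/0.117 = 2.70978/0.117

t ≈ 23.2 months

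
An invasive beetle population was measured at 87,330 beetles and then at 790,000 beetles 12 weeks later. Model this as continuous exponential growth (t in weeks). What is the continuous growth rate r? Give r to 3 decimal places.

790000 = 87330 · e^(r·12)
e^(12r) = 790000/87330 = 9.04615
r = ln(9.04615) / 12 = 2.20234 / 12

r ≈ 0.184 per week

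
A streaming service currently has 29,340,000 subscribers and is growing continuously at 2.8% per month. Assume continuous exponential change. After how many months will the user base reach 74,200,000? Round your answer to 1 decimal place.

74200000 = 29340000 · e^(0.028·t)
t = ln(74200000/29340000) / 0.028 = ln(2.52897) / 0.028 = 0.92781 / 0.028

t ≈ 33.1 months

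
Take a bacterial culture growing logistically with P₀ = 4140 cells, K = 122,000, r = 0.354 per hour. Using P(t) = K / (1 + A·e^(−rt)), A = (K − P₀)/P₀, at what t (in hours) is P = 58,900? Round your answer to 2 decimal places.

t ≈ 9.27 hours

A = (122000 − 4140)/4140 = 28.4686
58900 = 122000/(1 + 28.4686·e^(−0.354t)) → 1 + 28.4686·e^(−0.354t) = 2.07131
e^(−0.354t) = 0.037631 → t = ln(26.5737)/0.354 = 3.27992/0.354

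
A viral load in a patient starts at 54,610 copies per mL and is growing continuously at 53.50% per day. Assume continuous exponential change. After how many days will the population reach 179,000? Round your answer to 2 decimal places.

179000 = 54610 · e^(0.535·t)
t = ln(179000/54610) / 0.535 = ln(3.27779) / 0.535 = 1.18717 / 0.535

t ≈ 2.22 days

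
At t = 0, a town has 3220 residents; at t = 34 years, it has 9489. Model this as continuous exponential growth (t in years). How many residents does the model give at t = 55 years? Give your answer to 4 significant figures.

≈ 18,500 residents

r = ln(9489/3220) / 34 ≈ 0.031787 per year
P(55) = 3220 · e^(0.031787·55) = 3220 · 5.74469 ≈ 18497.89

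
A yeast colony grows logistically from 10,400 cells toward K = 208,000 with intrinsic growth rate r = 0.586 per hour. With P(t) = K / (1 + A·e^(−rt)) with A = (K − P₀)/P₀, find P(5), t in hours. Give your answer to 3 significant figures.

≈ 103,000 cells

A = (208000 − 10400)/10400 = 19
P(5) = 208000 / (1 + 19·e^(−0.586·5)) = 208000 / (1 + 19·0.053397)
= 208000 / 2.01454 ≈ 103249.19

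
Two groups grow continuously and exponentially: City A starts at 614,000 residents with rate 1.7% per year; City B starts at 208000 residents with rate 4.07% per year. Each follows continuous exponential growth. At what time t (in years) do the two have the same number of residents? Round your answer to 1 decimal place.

t ≈ 45.7 years

614000·e^(0.017t) = 208000·e^(0.0407t)
614000/208000 = e^((0.0407 − 0.017)t) → ln(2.95192) = 0.0237·t
t = 1.08246 / 0.0237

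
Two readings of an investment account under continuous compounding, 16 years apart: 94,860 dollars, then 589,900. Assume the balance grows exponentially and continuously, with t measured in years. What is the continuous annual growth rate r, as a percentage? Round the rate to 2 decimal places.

r ≈ 11.42% per year

589900 = 94860 · e^(r·16)
e^(16r) = 589900/94860 = 6.21864
r = ln(6.21864) / 16 = 1.82755 / 16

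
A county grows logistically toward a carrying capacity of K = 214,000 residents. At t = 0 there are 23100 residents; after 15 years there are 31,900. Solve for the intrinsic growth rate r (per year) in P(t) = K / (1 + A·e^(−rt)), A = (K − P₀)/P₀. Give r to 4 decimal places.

r ≈ 0.0247 per year

A = (214000 − 23100)/23100 = 8.26407
31900 = 214000/(1 + 8.26407·e^(−r·15)) → e^(−15r) = (6.70846 − 1)/8.26407 = 0.690757
r = −ln(0.690757)/15 = 0.36997/15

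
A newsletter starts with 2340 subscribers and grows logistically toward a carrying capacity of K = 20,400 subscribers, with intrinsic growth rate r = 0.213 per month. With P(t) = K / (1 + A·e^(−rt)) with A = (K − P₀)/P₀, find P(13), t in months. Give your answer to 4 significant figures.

≈ 13,750 subscribers

A = (20400 − 2340)/2340 = 7.71795
P(13) = 20400 / (1 + 7.71795·e^(−0.213·13)) = 20400 / (1 + 7.71795·0.062725)
= 20400 / 1.48411 ≈ 13745.65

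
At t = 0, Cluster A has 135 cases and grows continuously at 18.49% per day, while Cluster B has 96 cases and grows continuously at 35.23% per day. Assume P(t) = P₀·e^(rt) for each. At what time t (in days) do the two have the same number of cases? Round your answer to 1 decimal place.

135·e^(0.1849t) = 96·e^(0.3523t)
135/96 = e^((0.3523 − 0.1849)t) → ln(1.40625) = 0.1674·t
t = 0.34093 / 0.1674

t ≈ 2.0 days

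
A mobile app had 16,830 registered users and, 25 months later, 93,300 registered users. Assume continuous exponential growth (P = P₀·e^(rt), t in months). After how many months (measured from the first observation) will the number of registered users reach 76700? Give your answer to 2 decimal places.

t ≈ 22.14 months

r = ln(93300/16830) / 25 ≈ 0.068506 per month
t = ln(76700/16830) / r = 1.51674 / 0.068506 ≈ 22.14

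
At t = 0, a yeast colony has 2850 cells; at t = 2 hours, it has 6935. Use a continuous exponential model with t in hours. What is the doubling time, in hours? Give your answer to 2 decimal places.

doubling time ≈ 1.56 hours

r = ln(6935/2850) / 2 = ln(2.43333) / 2 ≈ 0.444631 per hour
doubling time = ln 2 / |r| = 0.69315 / 0.444631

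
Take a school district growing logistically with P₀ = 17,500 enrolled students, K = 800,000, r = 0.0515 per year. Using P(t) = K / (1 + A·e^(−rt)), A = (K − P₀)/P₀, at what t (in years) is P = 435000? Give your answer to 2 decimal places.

A = (800000 − 17500)/17500 = 44.71429
435000 = 800000/(1 + 44.71429·e^(−0.0515t)) → 1 + 44.71429·e^(−0.0515t) = 1.83908
e^(−0.0515t) = 0.018765 → t = ln(53.28963)/0.0515 = 3.97574/0.0515

t ≈ 77.20 years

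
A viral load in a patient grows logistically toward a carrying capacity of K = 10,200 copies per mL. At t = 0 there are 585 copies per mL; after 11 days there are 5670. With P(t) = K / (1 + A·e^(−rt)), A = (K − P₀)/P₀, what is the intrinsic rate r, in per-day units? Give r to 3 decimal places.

A = (10200 − 585)/585 = 16.4359
5670 = 10200/(1 + 16.4359·e^(−r·11)) → e^(−11r) = (1.79894 − 1)/16.4359 = 0.04861
r = −ln(0.04861)/11 = 3.02393/11

r ≈ 0.275 per day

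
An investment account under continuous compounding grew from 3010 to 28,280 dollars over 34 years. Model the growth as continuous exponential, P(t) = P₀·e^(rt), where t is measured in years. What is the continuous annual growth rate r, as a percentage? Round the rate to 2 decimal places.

r ≈ 6.59% per year

28280 = 3010 · e^(r·34)
e^(34r) = 28280/3010 = 9.39535
r = ln(9.39535) / 34 = 2.24021 / 34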